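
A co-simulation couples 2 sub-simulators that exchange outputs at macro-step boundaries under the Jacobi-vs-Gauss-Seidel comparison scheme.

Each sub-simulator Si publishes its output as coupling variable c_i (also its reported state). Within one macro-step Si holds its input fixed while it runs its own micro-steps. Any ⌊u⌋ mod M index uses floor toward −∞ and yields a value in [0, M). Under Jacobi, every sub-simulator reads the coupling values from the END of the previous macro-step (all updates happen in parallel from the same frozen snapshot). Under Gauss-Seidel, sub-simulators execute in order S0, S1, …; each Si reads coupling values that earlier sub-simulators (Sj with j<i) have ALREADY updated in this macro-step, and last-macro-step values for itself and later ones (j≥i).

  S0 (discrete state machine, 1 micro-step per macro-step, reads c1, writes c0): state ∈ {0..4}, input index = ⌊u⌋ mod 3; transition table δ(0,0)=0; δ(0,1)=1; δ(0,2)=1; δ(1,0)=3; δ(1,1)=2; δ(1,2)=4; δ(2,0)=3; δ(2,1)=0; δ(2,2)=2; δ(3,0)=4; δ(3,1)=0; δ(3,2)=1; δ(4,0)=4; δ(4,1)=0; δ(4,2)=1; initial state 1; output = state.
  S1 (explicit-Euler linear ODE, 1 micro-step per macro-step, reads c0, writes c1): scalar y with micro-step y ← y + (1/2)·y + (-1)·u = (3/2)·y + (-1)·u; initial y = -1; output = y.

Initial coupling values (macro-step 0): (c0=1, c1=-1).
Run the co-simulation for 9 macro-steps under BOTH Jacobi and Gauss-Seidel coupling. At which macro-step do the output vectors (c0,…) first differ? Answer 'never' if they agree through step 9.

first divergence at macro-step: 1

[Jacobi] macro 1: S0 reads c1=-1 → after 1×micro: 4; S1 reads c0=1 → after 1×micro: -5/2 ⇒ (c0=4, c1=-5/2)
[Jacobi] macro 2: S0 reads c1=-5/2 → after 1×micro: 4; S1 reads c0=4 → after 1×micro: -31/4 ⇒ (c0=4, c1=-31/4)
[Jacobi] macro 3: S0 reads c1=-31/4 → after 1×micro: 0; S1 reads c0=4 → after 1×micro: -125/8 ⇒ (c0=0, c1=-125/8)
[Jacobi] macro 4: S0 reads c1=-125/8 → after 1×micro: 1; S1 reads c0=0 → after 1×micro: -375/16 ⇒ (c0=1, c1=-375/16)
[Jacobi] macro 5: S0 reads c1=-375/16 → after 1×micro: 3; S1 reads c0=1 → after 1×micro: -1157/32 ⇒ (c0=3, c1=-1157/32)
[Jacobi] macro 6: S0 reads c1=-1157/32 → after 1×micro: 1; S1 reads c0=3 → after 1×micro: -3663/64 ⇒ (c0=1, c1=-3663/64)
[Jacobi] macro 7: S0 reads c1=-3663/64 → after 1×micro: 4; S1 reads c0=1 → after 1×micro: -11117/128 ⇒ (c0=4, c1=-11117/128)
[Jacobi] macro 8: S0 reads c1=-11117/128 → after 1×micro: 4; S1 reads c0=4 → after 1×micro: -34375/256 ⇒ (c0=4, c1=-34375/256)
[Jacobi] macro 9: S0 reads c1=-34375/256 → after 1×micro: 4; S1 reads c0=4 → after 1×micro: -105173/512 ⇒ (c0=4, c1=-105173/512)
[Gauss-Seidel] macro 1: S0 reads c1=-1 → after 1×micro: 4; S1 reads c0=4 → after 1×micro: -11/2 ⇒ (c0=4, c1=-11/2)
[Gauss-Seidel] macro 2: S0 reads c1=-11/2 → after 1×micro: 4; S1 reads c0=4 → after 1×micro: -49/4 ⇒ (c0=4, c1=-49/4)
[Gauss-Seidel] macro 3: S0 reads c1=-49/4 → after 1×micro: 1; S1 reads c0=1 → after 1×micro: -155/8 ⇒ (c0=1, c1=-155/8)
[Gauss-Seidel] macro 4: S0 reads c1=-155/8 → after 1×micro: 2; S1 reads c0=2 → after 1×micro: -497/16 ⇒ (c0=2, c1=-497/16)
[Gauss-Seidel] macro 5: S0 reads c1=-497/16 → after 1×micro: 0; S1 reads c0=0 → after 1×micro: -1491/32 ⇒ (c0=0, c1=-1491/32)
[Gauss-Seidel] macro 6: S0 reads c1=-1491/32 → after 1×micro: 1; S1 reads c0=1 → after 1×micro: -4537/64 ⇒ (c0=1, c1=-4537/64)
[Gauss-Seidel] macro 7: S0 reads c1=-4537/64 → after 1×micro: 2; S1 reads c0=2 → after 1×micro: -13867/128 ⇒ (c0=2, c1=-13867/128)
[Gauss-Seidel] macro 8: S0 reads c1=-13867/128 → after 1×micro: 2; S1 reads c0=2 → after 1×micro: -42113/256 ⇒ (c0=2, c1=-42113/256)
[Gauss-Seidel] macro 9: S0 reads c1=-42113/256 → after 1×micro: 3; S1 reads c0=3 → after 1×micro: -127875/512 ⇒ (c0=3, c1=-127875/512)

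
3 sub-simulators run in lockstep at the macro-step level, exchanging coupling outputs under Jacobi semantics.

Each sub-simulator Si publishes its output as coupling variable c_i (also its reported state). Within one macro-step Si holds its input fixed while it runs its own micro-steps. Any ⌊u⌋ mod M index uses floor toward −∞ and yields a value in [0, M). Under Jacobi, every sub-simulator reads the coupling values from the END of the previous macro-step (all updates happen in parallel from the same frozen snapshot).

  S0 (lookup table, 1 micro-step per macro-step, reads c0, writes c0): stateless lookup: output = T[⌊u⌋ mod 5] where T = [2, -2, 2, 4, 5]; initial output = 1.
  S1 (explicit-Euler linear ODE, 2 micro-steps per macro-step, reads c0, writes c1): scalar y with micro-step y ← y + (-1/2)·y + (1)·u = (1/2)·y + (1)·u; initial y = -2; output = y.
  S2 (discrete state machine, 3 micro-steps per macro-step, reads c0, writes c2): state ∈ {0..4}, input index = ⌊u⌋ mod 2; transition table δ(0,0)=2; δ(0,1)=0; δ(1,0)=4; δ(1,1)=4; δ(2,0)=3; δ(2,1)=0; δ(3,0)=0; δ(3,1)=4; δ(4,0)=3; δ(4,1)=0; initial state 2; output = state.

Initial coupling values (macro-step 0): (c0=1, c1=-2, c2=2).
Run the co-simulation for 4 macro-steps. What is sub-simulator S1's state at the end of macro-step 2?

S1 state at macro-step 2 = -11/4

macro 1: S0 reads c0=1 → after 1×micro: -2; S1 reads c0=1 → after 2×micro: 1; S2 reads c0=1 → after 3×micro: 0 ⇒ (c0=-2, c1=1, c2=0)
macro 2: S0 reads c0=-2 → after 1×micro: 4; S1 reads c0=-2 → after 2×micro: -11/4; S2 reads c0=-2 → after 3×micro: 0 ⇒ (c0=4, c1=-11/4, c2=0)
macro 3: S0 reads c0=4 → after 1×micro: 5; S1 reads c0=4 → after 2×micro: 85/16; S2 reads c0=4 → after 3×micro: 0 ⇒ (c0=5, c1=85/16, c2=0)
macro 4: S0 reads c0=5 → after 1×micro: 2; S1 reads c0=5 → after 2×micro: 565/64; S2 reads c0=5 → after 3×micro: 0 ⇒ (c0=2, c1=565/64, c2=0)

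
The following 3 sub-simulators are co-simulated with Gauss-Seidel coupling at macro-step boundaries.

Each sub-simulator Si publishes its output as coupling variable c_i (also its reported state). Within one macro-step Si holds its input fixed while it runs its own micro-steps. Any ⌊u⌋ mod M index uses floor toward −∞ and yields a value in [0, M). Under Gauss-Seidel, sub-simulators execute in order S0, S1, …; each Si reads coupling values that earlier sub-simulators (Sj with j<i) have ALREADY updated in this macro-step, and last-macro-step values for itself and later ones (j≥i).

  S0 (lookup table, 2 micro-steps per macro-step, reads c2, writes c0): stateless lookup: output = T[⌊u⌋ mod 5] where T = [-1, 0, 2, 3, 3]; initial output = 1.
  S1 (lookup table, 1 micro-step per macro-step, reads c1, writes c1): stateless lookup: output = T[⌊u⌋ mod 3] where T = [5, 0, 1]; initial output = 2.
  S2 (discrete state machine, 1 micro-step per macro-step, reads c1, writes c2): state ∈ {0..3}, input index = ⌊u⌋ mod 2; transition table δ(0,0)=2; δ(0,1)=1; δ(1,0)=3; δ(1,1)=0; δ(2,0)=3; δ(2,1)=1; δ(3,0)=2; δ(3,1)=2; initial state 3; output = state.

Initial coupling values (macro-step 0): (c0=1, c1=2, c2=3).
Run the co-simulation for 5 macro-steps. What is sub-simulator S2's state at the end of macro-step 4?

macro 1: S0 reads c2=3 → after 2×micro: 3; S1 reads c1=2 → after 1×micro: 1; S2 reads c1=1 → after 1×micro: 2 ⇒ (c0=3, c1=1, c2=2)
macro 2: S0 reads c2=2 → after 2×micro: 2; S1 reads c1=1 → after 1×micro: 0; S2 reads c1=0 → after 1×micro: 3 ⇒ (c0=2, c1=0, c2=3)
macro 3: S0 reads c2=3 → after 2×micro: 3; S1 reads c1=0 → after 1×micro: 5; S2 reads c1=5 → after 1×micro: 2 ⇒ (c0=3, c1=5, c2=2)
macro 4: S0 reads c2=2 → after 2×micro: 2; S1 reads c1=5 → after 1×micro: 1; S2 reads c1=1 → after 1×micro: 1 ⇒ (c0=2, c1=1, c2=1)
macro 5: S0 reads c2=1 → after 2×micro: 0; S1 reads c1=1 → after 1×micro: 0; S2 reads c1=0 → after 1×micro: 3 ⇒ (c0=0, c1=0, c2=3)

S2 state at macro-step 4 = 1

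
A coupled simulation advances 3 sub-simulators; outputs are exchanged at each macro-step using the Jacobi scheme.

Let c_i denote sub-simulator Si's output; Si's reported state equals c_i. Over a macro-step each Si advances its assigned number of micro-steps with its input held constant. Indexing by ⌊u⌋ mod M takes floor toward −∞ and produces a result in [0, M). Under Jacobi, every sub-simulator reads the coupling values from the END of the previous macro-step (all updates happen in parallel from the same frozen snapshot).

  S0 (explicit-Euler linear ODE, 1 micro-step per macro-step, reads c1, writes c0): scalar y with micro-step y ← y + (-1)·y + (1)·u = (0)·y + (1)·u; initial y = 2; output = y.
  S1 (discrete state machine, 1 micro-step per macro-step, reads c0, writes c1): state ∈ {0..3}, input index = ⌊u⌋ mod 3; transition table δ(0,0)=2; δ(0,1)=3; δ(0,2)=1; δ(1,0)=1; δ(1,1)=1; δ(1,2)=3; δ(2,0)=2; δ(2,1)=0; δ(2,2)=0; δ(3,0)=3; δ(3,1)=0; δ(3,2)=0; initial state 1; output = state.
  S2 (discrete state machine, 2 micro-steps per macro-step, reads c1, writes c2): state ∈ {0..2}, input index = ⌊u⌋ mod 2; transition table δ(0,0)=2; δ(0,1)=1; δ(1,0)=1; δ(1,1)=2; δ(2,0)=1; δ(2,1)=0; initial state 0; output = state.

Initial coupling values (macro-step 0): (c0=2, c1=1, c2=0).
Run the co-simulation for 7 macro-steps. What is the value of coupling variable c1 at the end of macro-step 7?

macro 1: S0 reads c1=1 → after 1×micro: 1; S1 reads c0=2 → after 1×micro: 3; S2 reads c1=1 → after 2×micro: 2 ⇒ (c0=1, c1=3, c2=2)
macro 2: S0 reads c1=3 → after 1×micro: 3; S1 reads c0=1 → after 1×micro: 0; S2 reads c1=3 → after 2×micro: 1 ⇒ (c0=3, c1=0, c2=1)
macro 3: S0 reads c1=0 → after 1×micro: 0; S1 reads c0=3 → after 1×micro: 2; S2 reads c1=0 → after 2×micro: 1 ⇒ (c0=0, c1=2, c2=1)
macro 4: S0 reads c1=2 → after 1×micro: 2; S1 reads c0=0 → after 1×micro: 2; S2 reads c1=2 → after 2×micro: 1 ⇒ (c0=2, c1=2, c2=1)
macro 5: S0 reads c1=2 → after 1×micro: 2; S1 reads c0=2 → after 1×micro: 0; S2 reads c1=2 → after 2×micro: 1 ⇒ (c0=2, c1=0, c2=1)
macro 6: S0 reads c1=0 → after 1×micro: 0; S1 reads c0=2 → after 1×micro: 1; S2 reads c1=0 → after 2×micro: 1 ⇒ (c0=0, c1=1, c2=1)
macro 7: S0 reads c1=1 → after 1×micro: 1; S1 reads c0=0 → after 1×micro: 1; S2 reads c1=1 → after 2×micro: 0 ⇒ (c0=1, c1=1, c2=0)

c1 at macro-step 7 = 1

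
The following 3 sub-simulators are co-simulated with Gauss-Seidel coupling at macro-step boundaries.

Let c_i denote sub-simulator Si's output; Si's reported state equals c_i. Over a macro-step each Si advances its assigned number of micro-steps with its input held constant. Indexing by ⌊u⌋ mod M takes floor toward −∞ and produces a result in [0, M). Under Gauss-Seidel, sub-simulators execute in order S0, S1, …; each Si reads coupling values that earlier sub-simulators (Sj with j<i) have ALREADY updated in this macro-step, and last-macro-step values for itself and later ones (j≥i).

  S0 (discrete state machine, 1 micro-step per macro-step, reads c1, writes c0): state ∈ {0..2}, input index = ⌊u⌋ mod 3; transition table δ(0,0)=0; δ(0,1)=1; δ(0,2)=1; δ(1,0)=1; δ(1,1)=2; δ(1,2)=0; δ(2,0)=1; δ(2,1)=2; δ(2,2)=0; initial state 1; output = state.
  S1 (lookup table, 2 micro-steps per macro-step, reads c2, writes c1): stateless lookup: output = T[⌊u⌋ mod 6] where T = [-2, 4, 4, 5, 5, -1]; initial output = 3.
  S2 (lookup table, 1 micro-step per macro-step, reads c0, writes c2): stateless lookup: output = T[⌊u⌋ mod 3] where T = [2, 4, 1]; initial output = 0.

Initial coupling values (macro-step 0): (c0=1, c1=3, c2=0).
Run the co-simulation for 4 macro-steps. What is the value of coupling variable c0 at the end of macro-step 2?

c0 at macro-step 2 = 2

macro 1: S0 reads c1=3 → after 1×micro: 1; S1 reads c2=0 → after 2×micro: -2; S2 reads c0=1 → after 1×micro: 4 ⇒ (c0=1, c1=-2, c2=4)
macro 2: S0 reads c1=-2 → after 1×micro: 2; S1 reads c2=4 → after 2×micro: 5; S2 reads c0=2 → after 1×micro: 1 ⇒ (c0=2, c1=5, c2=1)
macro 3: S0 reads c1=5 → after 1×micro: 0; S1 reads c2=1 → after 2×micro: 4; S2 reads c0=0 → after 1×micro: 2 ⇒ (c0=0, c1=4, c2=2)
macro 4: S0 reads c1=4 → after 1×micro: 1; S1 reads c2=2 → after 2×micro: 4; S2 reads c0=1 → after 1×micro: 4 ⇒ (c0=1, c1=4, c2=4)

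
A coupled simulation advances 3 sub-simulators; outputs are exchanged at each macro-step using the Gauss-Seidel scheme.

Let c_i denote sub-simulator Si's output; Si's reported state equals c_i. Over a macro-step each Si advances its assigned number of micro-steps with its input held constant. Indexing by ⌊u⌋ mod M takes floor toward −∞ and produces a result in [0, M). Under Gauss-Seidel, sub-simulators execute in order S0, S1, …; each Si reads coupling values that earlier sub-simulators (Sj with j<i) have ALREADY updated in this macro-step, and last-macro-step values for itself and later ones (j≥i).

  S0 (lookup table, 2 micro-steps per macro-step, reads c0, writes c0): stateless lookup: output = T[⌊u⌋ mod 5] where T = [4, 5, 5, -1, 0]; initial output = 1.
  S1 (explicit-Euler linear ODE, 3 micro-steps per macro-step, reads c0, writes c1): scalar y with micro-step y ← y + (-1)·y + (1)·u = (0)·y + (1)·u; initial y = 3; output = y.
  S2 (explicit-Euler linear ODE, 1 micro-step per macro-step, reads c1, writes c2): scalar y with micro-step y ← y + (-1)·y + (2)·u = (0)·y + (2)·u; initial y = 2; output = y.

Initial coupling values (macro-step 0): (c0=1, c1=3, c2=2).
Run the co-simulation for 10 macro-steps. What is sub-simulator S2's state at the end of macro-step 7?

S2 state at macro-step 7 = 0

macro 1: S0 reads c0=1 → after 2×micro: 5; S1 reads c0=5 → after 3×micro: 5; S2 reads c1=5 → after 1×micro: 10 ⇒ (c0=5, c1=5, c2=10)
macro 2: S0 reads c0=5 → after 2×micro: 4; S1 reads c0=4 → after 3×micro: 4; S2 reads c1=4 → after 1×micro: 8 ⇒ (c0=4, c1=4, c2=8)
macro 3: S0 reads c0=4 → after 2×micro: 0; S1 reads c0=0 → after 3×micro: 0; S2 reads c1=0 → after 1×micro: 0 ⇒ (c0=0, c1=0, c2=0)
macro 4: S0 reads c0=0 → after 2×micro: 4; S1 reads c0=4 → after 3×micro: 4; S2 reads c1=4 → after 1×micro: 8 ⇒ (c0=4, c1=4, c2=8)
macro 5: S0 reads c0=4 → after 2×micro: 0; S1 reads c0=0 → after 3×micro: 0; S2 reads c1=0 → after 1×micro: 0 ⇒ (c0=0, c1=0, c2=0)
macro 6: S0 reads c0=0 → after 2×micro: 4; S1 reads c0=4 → after 3×micro: 4; S2 reads c1=4 → after 1×micro: 8 ⇒ (c0=4, c1=4, c2=8)
macro 7: S0 reads c0=4 → after 2×micro: 0; S1 reads c0=0 → after 3×micro: 0; S2 reads c1=0 → after 1×micro: 0 ⇒ (c0=0, c1=0, c2=0)
macro 8: S0 reads c0=0 → after 2×micro: 4; S1 reads c0=4 → after 3×micro: 4; S2 reads c1=4 → after 1×micro: 8 ⇒ (c0=4, c1=4, c2=8)
macro 9: S0 reads c0=4 → after 2×micro: 0; S1 reads c0=0 → after 3×micro: 0; S2 reads c1=0 → after 1×micro: 0 ⇒ (c0=0, c1=0, c2=0)
macro 10: S0 reads c0=0 → after 2×micro: 4; S1 reads c0=4 → after 3×micro: 4; S2 reads c1=4 → after 1×micro: 8 ⇒ (c0=4, c1=4, c2=8)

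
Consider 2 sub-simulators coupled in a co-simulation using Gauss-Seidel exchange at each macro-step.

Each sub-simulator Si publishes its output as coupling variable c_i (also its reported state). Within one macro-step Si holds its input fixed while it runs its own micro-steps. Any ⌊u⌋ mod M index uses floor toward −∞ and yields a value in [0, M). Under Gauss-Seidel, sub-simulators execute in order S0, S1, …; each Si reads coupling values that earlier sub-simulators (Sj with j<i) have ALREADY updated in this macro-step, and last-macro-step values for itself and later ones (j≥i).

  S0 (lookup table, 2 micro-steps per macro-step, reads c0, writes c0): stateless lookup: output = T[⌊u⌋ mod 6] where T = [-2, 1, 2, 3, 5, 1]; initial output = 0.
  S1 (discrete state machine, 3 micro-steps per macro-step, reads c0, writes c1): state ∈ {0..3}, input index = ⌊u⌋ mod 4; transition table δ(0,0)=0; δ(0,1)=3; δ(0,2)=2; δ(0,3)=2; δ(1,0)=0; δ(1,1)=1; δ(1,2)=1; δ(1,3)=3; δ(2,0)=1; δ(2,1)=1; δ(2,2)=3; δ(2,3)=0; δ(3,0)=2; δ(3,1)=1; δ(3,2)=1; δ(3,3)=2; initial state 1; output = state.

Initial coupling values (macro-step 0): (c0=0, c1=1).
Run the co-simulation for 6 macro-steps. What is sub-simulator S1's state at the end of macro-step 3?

macro 1: S0 reads c0=0 → after 2×micro: -2; S1 reads c0=-2 → after 3×micro: 1 ⇒ (c0=-2, c1=1)
macro 2: S0 reads c0=-2 → after 2×micro: 5; S1 reads c0=5 → after 3×micro: 1 ⇒ (c0=5, c1=1)
macro 3: S0 reads c0=5 → after 2×micro: 1; S1 reads c0=1 → after 3×micro: 1 ⇒ (c0=1, c1=1)
macro 4: S0 reads c0=1 → after 2×micro: 1; S1 reads c0=1 → after 3×micro: 1 ⇒ (c0=1, c1=1)
macro 5: S0 reads c0=1 → after 2×micro: 1; S1 reads c0=1 → after 3×micro: 1 ⇒ (c0=1, c1=1)
macro 6: S0 reads c0=1 → after 2×micro: 1; S1 reads c0=1 → after 3×micro: 1 ⇒ (c0=1, c1=1)

S1 state at macro-step 3 = 1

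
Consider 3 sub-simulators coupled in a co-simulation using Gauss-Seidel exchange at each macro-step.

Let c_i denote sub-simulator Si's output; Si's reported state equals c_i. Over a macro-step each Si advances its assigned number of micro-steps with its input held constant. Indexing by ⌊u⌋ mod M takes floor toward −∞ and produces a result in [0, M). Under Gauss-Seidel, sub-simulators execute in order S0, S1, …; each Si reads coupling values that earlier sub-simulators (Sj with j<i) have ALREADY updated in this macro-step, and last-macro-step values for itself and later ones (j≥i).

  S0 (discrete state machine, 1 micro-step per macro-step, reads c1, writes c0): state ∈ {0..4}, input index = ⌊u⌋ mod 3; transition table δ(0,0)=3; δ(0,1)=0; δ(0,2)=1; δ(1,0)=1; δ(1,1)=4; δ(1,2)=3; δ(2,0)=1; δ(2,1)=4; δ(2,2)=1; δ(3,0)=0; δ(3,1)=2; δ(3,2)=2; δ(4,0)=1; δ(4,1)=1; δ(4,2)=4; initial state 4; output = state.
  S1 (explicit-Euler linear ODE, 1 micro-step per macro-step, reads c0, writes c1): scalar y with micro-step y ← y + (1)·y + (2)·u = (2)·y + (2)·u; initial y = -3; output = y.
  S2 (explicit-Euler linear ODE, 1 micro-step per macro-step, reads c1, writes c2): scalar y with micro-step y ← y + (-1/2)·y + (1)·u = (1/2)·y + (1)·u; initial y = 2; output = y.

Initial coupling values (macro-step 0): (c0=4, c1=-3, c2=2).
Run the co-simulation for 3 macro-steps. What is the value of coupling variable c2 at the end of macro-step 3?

macro 1: S0 reads c1=-3 → after 1×micro: 1; S1 reads c0=1 → after 1×micro: -4; S2 reads c1=-4 → after 1×micro: -3 ⇒ (c0=1, c1=-4, c2=-3)
macro 2: S0 reads c1=-4 → after 1×micro: 3; S1 reads c0=3 → after 1×micro: -2; S2 reads c1=-2 → after 1×micro: -7/2 ⇒ (c0=3, c1=-2, c2=-7/2)
macro 3: S0 reads c1=-2 → after 1×micro: 2; S1 reads c0=2 → after 1×micro: 0; S2 reads c1=0 → after 1×micro: -7/4 ⇒ (c0=2, c1=0, c2=-7/4)

c2 at macro-step 3 = -7/4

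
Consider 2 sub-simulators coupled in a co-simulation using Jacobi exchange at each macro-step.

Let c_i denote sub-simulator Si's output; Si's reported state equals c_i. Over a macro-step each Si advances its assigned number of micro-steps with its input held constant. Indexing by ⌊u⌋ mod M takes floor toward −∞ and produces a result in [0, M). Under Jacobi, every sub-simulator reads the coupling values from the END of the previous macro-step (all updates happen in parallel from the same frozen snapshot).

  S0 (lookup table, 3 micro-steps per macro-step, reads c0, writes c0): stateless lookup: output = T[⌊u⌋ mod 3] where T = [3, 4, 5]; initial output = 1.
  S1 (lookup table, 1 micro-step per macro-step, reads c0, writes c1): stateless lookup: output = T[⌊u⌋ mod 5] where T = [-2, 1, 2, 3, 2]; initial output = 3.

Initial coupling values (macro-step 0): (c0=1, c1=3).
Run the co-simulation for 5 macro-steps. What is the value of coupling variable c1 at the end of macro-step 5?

c1 at macro-step 5 = 2

macro 1: S0 reads c0=1 → after 3×micro: 4; S1 reads c0=1 → after 1×micro: 1 ⇒ (c0=4, c1=1)
macro 2: S0 reads c0=4 → after 3×micro: 4; S1 reads c0=4 → after 1×micro: 2 ⇒ (c0=4, c1=2)
macro 3: S0 reads c0=4 → after 3×micro: 4; S1 reads c0=4 → after 1×micro: 2 ⇒ (c0=4, c1=2)
macro 4: S0 reads c0=4 → after 3×micro: 4; S1 reads c0=4 → after 1×micro: 2 ⇒ (c0=4, c1=2)
macro 5: S0 reads c0=4 → after 3×micro: 4; S1 reads c0=4 → after 1×micro: 2 ⇒ (c0=4, c1=2)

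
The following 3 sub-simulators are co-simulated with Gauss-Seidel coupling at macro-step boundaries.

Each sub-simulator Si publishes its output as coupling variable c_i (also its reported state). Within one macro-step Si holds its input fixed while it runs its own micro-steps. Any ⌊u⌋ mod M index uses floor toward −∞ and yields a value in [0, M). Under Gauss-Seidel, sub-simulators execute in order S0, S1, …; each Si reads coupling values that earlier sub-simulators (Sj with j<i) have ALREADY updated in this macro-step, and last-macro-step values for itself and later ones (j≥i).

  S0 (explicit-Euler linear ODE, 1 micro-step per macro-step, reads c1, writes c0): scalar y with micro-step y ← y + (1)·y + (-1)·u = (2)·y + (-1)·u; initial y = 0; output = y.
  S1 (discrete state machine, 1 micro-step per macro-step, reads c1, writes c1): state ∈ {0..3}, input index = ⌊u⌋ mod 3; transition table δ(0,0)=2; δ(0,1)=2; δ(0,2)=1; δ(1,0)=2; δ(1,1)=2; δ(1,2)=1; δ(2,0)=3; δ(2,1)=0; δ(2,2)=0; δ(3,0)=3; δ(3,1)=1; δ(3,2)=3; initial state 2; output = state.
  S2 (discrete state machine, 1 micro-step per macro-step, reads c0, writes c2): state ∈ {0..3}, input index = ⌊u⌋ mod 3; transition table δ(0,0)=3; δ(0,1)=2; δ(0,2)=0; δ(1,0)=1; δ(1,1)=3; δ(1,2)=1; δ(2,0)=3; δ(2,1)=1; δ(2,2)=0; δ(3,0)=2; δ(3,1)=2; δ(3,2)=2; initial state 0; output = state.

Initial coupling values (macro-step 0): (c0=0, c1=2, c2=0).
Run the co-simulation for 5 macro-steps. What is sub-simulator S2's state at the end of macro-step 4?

macro 1: S0 reads c1=2 → after 1×micro: -2; S1 reads c1=2 → after 1×micro: 0; S2 reads c0=-2 → after 1×micro: 2 ⇒ (c0=-2, c1=0, c2=2)
macro 2: S0 reads c1=0 → after 1×micro: -4; S1 reads c1=0 → after 1×micro: 2; S2 reads c0=-4 → after 1×micro: 0 ⇒ (c0=-4, c1=2, c2=0)
macro 3: S0 reads c1=2 → after 1×micro: -10; S1 reads c1=2 → after 1×micro: 0; S2 reads c0=-10 → after 1×micro: 0 ⇒ (c0=-10, c1=0, c2=0)
macro 4: S0 reads c1=0 → after 1×micro: -20; S1 reads c1=0 → after 1×micro: 2; S2 reads c0=-20 → after 1×micro: 2 ⇒ (c0=-20, c1=2, c2=2)
macro 5: S0 reads c1=2 → after 1×micro: -42; S1 reads c1=2 → after 1×micro: 0; S2 reads c0=-42 → after 1×micro: 3 ⇒ (c0=-42, c1=0, c2=3)

S2 state at macro-step 4 = 2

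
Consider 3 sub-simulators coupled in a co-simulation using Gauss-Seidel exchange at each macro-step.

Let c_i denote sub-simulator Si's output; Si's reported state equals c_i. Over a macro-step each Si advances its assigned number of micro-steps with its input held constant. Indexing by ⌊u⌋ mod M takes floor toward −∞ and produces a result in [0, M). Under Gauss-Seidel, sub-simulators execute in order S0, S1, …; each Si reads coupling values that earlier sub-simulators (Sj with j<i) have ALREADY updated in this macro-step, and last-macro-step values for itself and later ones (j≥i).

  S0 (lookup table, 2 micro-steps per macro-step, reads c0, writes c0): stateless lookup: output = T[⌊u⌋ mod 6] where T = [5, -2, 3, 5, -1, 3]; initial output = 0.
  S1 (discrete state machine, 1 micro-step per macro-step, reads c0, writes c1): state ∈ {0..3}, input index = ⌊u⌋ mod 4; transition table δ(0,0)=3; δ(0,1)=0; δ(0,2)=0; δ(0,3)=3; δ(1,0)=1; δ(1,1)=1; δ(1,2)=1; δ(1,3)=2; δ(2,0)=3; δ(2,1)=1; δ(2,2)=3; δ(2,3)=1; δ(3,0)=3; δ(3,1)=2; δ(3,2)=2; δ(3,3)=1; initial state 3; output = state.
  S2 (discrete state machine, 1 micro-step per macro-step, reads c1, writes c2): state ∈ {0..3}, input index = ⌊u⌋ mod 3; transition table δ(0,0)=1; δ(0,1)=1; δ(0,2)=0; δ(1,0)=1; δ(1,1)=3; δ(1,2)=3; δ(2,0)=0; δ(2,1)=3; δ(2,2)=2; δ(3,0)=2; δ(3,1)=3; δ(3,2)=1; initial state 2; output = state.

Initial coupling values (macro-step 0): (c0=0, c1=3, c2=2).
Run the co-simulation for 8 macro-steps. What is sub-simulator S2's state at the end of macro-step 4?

S2 state at macro-step 4 = 1

macro 1: S0 reads c0=0 → after 2×micro: 5; S1 reads c0=5 → after 1×micro: 2; S2 reads c1=2 → after 1×micro: 2 ⇒ (c0=5, c1=2, c2=2)
macro 2: S0 reads c0=5 → after 2×micro: 3; S1 reads c0=3 → after 1×micro: 1; S2 reads c1=1 → after 1×micro: 3 ⇒ (c0=3, c1=1, c2=3)
macro 3: S0 reads c0=3 → after 2×micro: 5; S1 reads c0=5 → after 1×micro: 1; S2 reads c1=1 → after 1×micro: 3 ⇒ (c0=5, c1=1, c2=3)
macro 4: S0 reads c0=5 → after 2×micro: 3; S1 reads c0=3 → after 1×micro: 2; S2 reads c1=2 → after 1×micro: 1 ⇒ (c0=3, c1=2, c2=1)
macro 5: S0 reads c0=3 → after 2×micro: 5; S1 reads c0=5 → after 1×micro: 1; S2 reads c1=1 → after 1×micro: 3 ⇒ (c0=5, c1=1, c2=3)
macro 6: S0 reads c0=5 → after 2×micro: 3; S1 reads c0=3 → after 1×micro: 2; S2 reads c1=2 → after 1×micro: 1 ⇒ (c0=3, c1=2, c2=1)
macro 7: S0 reads c0=3 → after 2×micro: 5; S1 reads c0=5 → after 1×micro: 1; S2 reads c1=1 → after 1×micro: 3 ⇒ (c0=5, c1=1, c2=3)
macro 8: S0 reads c0=5 → after 2×micro: 3; S1 reads c0=3 → after 1×micro: 2; S2 reads c1=2 → after 1×micro: 1 ⇒ (c0=3, c1=2, c2=1)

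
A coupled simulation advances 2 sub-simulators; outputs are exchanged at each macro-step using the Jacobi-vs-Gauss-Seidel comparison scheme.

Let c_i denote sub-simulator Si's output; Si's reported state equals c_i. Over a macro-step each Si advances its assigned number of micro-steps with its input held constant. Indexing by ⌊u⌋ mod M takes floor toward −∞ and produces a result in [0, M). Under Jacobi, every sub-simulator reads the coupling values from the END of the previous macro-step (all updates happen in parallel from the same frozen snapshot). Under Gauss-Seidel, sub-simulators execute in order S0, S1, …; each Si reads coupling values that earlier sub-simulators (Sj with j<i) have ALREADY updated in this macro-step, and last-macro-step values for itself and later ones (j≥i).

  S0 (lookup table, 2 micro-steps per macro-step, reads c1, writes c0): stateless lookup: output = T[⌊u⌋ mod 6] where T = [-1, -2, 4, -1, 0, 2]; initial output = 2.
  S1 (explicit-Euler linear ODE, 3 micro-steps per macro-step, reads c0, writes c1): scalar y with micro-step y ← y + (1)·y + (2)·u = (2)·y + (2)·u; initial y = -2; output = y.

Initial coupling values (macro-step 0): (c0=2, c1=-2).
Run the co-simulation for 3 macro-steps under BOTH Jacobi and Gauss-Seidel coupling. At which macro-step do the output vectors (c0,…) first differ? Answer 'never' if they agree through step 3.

[Jacobi] macro 1: S0 reads c1=-2 → after 2×micro: 0; S1 reads c0=2 → after 3×micro: 12 ⇒ (c0=0, c1=12)
[Jacobi] macro 2: S0 reads c1=12 → after 2×micro: -1; S1 reads c0=0 → after 3×micro: 96 ⇒ (c0=-1, c1=96)
[Jacobi] macro 3: S0 reads c1=96 → after 2×micro: -1; S1 reads c0=-1 → after 3×micro: 754 ⇒ (c0=-1, c1=754)
[Gauss-Seidel] macro 1: S0 reads c1=-2 → after 2×micro: 0; S1 reads c0=0 → after 3×micro: -16 ⇒ (c0=0, c1=-16)
[Gauss-Seidel] macro 2: S0 reads c1=-16 → after 2×micro: 4; S1 reads c0=4 → after 3×micro: -72 ⇒ (c0=4, c1=-72)
[Gauss-Seidel] macro 3: S0 reads c1=-72 → after 2×micro: -1; S1 reads c0=-1 → after 3×micro: -590 ⇒ (c0=-1, c1=-590)

first divergence at macro-step: 1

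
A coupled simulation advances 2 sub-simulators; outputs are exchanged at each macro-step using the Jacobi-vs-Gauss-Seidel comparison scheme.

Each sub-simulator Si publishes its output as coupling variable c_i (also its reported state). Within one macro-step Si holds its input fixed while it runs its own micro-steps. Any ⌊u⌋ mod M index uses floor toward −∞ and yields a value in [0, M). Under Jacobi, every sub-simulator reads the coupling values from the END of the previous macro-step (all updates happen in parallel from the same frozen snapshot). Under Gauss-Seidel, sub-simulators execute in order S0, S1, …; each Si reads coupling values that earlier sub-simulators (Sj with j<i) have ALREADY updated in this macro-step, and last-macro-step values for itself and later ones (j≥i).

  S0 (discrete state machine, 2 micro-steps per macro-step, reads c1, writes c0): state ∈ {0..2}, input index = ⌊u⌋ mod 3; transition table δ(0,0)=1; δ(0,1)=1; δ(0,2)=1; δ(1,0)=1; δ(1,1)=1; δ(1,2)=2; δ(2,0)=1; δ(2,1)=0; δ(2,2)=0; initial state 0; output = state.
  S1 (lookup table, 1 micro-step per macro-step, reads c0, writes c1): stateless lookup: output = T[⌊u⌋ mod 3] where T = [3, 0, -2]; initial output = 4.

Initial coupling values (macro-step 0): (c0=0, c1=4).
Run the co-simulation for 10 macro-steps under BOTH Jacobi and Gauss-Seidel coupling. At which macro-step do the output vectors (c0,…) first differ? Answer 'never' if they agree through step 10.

[Jacobi] macro 1: S0 reads c1=4 → after 2×micro: 1; S1 reads c0=0 → after 1×micro: 3 ⇒ (c0=1, c1=3)
[Jacobi] macro 2: S0 reads c1=3 → after 2×micro: 1; S1 reads c0=1 → after 1×micro: 0 ⇒ (c0=1, c1=0)
[Jacobi] macro 3: S0 reads c1=0 → after 2×micro: 1; S1 reads c0=1 → after 1×micro: 0 ⇒ (c0=1, c1=0)
[Jacobi] macro 4: S0 reads c1=0 → after 2×micro: 1; S1 reads c0=1 → after 1×micro: 0 ⇒ (c0=1, c1=0)
[Jacobi] macro 5: S0 reads c1=0 → after 2×micro: 1; S1 reads c0=1 → after 1×micro: 0 ⇒ (c0=1, c1=0)
[Jacobi] macro 6: S0 reads c1=0 → after 2×micro: 1; S1 reads c0=1 → after 1×micro: 0 ⇒ (c0=1, c1=0)
[Jacobi] macro 7: S0 reads c1=0 → after 2×micro: 1; S1 reads c0=1 → after 1×micro: 0 ⇒ (c0=1, c1=0)
[Jacobi] macro 8: S0 reads c1=0 → after 2×micro: 1; S1 reads c0=1 → after 1×micro: 0 ⇒ (c0=1, c1=0)
[Jacobi] macro 9: S0 reads c1=0 → after 2×micro: 1; S1 reads c0=1 → after 1×micro: 0 ⇒ (c0=1, c1=0)
[Jacobi] macro 10: S0 reads c1=0 → after 2×micro: 1; S1 reads c0=1 → after 1×micro: 0 ⇒ (c0=1, c1=0)
[Gauss-Seidel] macro 1: S0 reads c1=4 → after 2×micro: 1; S1 reads c0=1 → after 1×micro: 0 ⇒ (c0=1, c1=0)
[Gauss-Seidel] macro 2: S0 reads c1=0 → after 2×micro: 1; S1 reads c0=1 → after 1×micro: 0 ⇒ (c0=1, c1=0)
[Gauss-Seidel] macro 3: S0 reads c1=0 → after 2×micro: 1; S1 reads c0=1 → after 1×micro: 0 ⇒ (c0=1, c1=0)
[Gauss-Seidel] macro 4: S0 reads c1=0 → after 2×micro: 1; S1 reads c0=1 → after 1×micro: 0 ⇒ (c0=1, c1=0)
[Gauss-Seidel] macro 5: S0 reads c1=0 → after 2×micro: 1; S1 reads c0=1 → after 1×micro: 0 ⇒ (c0=1, c1=0)
[Gauss-Seidel] macro 6: S0 reads c1=0 → after 2×micro: 1; S1 reads c0=1 → after 1×micro: 0 ⇒ (c0=1, c1=0)
[Gauss-Seidel] macro 7: S0 reads c1=0 → after 2×micro: 1; S1 reads c0=1 → after 1×micro: 0 ⇒ (c0=1, c1=0)
[Gauss-Seidel] macro 8: S0 reads c1=0 → after 2×micro: 1; S1 reads c0=1 → after 1×micro: 0 ⇒ (c0=1, c1=0)
[Gauss-Seidel] macro 9: S0 reads c1=0 → after 2×micro: 1; S1 reads c0=1 → after 1×micro: 0 ⇒ (c0=1, c1=0)
[Gauss-Seidel] macro 10: S0 reads c1=0 → after 2×micro: 1; S1 reads c0=1 → after 1×micro: 0 ⇒ (c0=1, c1=0)

first divergence at macro-step: 1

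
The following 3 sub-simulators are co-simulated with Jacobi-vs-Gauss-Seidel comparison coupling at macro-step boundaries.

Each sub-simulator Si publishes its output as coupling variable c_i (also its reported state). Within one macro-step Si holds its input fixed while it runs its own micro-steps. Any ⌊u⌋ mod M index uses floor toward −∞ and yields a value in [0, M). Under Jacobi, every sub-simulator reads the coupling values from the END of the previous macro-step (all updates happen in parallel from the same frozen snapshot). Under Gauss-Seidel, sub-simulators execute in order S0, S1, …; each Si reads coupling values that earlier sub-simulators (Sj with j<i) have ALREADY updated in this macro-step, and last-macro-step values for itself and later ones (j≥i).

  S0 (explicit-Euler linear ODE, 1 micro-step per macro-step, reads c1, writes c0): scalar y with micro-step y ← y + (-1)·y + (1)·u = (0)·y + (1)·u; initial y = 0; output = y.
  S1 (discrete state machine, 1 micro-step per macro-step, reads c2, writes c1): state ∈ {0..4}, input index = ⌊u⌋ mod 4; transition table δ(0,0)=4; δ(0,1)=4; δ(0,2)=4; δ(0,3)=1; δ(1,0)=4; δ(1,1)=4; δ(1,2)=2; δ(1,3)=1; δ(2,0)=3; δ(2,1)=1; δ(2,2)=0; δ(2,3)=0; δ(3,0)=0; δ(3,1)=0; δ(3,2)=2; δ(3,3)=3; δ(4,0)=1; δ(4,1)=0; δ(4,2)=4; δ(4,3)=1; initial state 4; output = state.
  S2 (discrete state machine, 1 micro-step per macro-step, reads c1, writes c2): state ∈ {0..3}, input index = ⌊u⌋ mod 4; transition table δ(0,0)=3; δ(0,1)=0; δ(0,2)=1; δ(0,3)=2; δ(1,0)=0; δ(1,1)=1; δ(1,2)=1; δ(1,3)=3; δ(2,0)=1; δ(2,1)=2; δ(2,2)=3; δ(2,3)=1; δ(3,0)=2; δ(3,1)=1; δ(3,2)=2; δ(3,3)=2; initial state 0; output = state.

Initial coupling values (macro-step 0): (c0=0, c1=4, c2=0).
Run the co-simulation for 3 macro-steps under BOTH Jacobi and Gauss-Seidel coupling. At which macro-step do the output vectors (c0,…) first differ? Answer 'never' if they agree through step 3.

first divergence at macro-step: 1

[Jacobi] macro 1: S0 reads c1=4 → after 1×micro: 4; S1 reads c2=0 → after 1×micro: 1; S2 reads c1=4 → after 1×micro: 3 ⇒ (c0=4, c1=1, c2=3)
[Jacobi] macro 2: S0 reads c1=1 → after 1×micro: 1; S1 reads c2=3 → after 1×micro: 1; S2 reads c1=1 → after 1×micro: 1 ⇒ (c0=1, c1=1, c2=1)
[Jacobi] macro 3: S0 reads c1=1 → after 1×micro: 1; S1 reads c2=1 → after 1×micro: 4; S2 reads c1=1 → after 1×micro: 1 ⇒ (c0=1, c1=4, c2=1)
[Gauss-Seidel] macro 1: S0 reads c1=4 → after 1×micro: 4; S1 reads c2=0 → after 1×micro: 1; S2 reads c1=1 → after 1×micro: 0 ⇒ (c0=4, c1=1, c2=0)
[Gauss-Seidel] macro 2: S0 reads c1=1 → after 1×micro: 1; S1 reads c2=0 → after 1×micro: 4; S2 reads c1=4 → after 1×micro: 3 ⇒ (c0=1, c1=4, c2=3)
[Gauss-Seidel] macro 3: S0 reads c1=4 → after 1×micro: 4; S1 reads c2=3 → after 1×micro: 1; S2 reads c1=1 → after 1×micro: 1 ⇒ (c0=4, c1=1, c2=1)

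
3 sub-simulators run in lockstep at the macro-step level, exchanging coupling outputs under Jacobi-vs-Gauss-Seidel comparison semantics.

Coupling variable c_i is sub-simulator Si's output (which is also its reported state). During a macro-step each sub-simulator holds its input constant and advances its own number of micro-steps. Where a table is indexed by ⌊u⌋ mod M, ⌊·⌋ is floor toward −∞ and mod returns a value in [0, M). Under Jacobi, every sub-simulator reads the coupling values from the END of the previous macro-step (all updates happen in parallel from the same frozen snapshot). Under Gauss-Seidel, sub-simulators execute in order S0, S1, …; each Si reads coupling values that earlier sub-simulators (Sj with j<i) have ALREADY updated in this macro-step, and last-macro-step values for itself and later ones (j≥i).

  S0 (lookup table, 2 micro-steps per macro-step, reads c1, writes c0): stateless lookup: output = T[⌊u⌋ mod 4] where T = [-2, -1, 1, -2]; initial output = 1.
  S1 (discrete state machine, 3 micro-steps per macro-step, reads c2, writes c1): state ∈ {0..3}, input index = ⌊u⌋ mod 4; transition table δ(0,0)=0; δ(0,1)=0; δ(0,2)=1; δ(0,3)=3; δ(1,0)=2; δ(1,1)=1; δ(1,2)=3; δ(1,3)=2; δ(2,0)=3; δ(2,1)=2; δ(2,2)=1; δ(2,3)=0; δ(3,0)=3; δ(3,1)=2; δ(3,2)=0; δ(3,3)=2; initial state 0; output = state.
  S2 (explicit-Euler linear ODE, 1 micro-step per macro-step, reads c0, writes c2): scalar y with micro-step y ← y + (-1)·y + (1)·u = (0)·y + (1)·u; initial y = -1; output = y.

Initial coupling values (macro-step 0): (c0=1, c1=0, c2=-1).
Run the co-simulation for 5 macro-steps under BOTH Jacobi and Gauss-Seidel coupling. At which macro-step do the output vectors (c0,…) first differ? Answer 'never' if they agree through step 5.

first divergence at macro-step: 1

[Jacobi] macro 1: S0 reads c1=0 → after 2×micro: -2; S1 reads c2=-1 → after 3×micro: 0; S2 reads c0=1 → after 1×micro: 1 ⇒ (c0=-2, c1=0, c2=1)
[Jacobi] macro 2: S0 reads c1=0 → after 2×micro: -2; S1 reads c2=1 → after 3×micro: 0; S2 reads c0=-2 → after 1×micro: -2 ⇒ (c0=-2, c1=0, c2=-2)
[Jacobi] macro 3: S0 reads c1=0 → after 2×micro: -2; S1 reads c2=-2 → after 3×micro: 0; S2 reads c0=-2 → after 1×micro: -2 ⇒ (c0=-2, c1=0, c2=-2)
[Jacobi] macro 4: S0 reads c1=0 → after 2×micro: -2; S1 reads c2=-2 → after 3×micro: 0; S2 reads c0=-2 → after 1×micro: -2 ⇒ (c0=-2, c1=0, c2=-2)
[Jacobi] macro 5: S0 reads c1=0 → after 2×micro: -2; S1 reads c2=-2 → after 3×micro: 0; S2 reads c0=-2 → after 1×micro: -2 ⇒ (c0=-2, c1=0, c2=-2)
[Gauss-Seidel] macro 1: S0 reads c1=0 → after 2×micro: -2; S1 reads c2=-1 → after 3×micro: 0; S2 reads c0=-2 → after 1×micro: -2 ⇒ (c0=-2, c1=0, c2=-2)
[Gauss-Seidel] macro 2: S0 reads c1=0 → after 2×micro: -2; S1 reads c2=-2 → after 3×micro: 0; S2 reads c0=-2 → after 1×micro: -2 ⇒ (c0=-2, c1=0, c2=-2)
[Gauss-Seidel] macro 3: S0 reads c1=0 → after 2×micro: -2; S1 reads c2=-2 → after 3×micro: 0; S2 reads c0=-2 → after 1×micro: -2 ⇒ (c0=-2, c1=0, c2=-2)
[Gauss-Seidel] macro 4: S0 reads c1=0 → after 2×micro: -2; S1 reads c2=-2 → after 3×micro: 0; S2 reads c0=-2 → after 1×micro: -2 ⇒ (c0=-2, c1=0, c2=-2)
[Gauss-Seidel] macro 5: S0 reads c1=0 → after 2×micro: -2; S1 reads c2=-2 → after 3×micro: 0; S2 reads c0=-2 → after 1×micro: -2 ⇒ (c0=-2, c1=0, c2=-2)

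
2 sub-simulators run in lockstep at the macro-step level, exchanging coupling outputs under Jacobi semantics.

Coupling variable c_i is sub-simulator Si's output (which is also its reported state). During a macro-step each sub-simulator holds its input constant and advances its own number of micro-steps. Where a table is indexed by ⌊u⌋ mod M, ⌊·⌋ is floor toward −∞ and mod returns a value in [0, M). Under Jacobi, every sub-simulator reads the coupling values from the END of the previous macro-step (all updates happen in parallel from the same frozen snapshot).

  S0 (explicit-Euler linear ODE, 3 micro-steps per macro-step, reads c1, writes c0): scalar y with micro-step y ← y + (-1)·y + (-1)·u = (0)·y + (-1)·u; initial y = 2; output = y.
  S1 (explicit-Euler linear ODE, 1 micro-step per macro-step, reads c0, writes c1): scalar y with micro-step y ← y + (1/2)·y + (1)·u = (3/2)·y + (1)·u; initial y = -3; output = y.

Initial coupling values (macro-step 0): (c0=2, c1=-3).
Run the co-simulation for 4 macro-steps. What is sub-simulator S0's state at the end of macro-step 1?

S0 state at macro-step 1 = 3

macro 1: S0 reads c1=-3 → after 3×micro: 3; S1 reads c0=2 → after 1×micro: -5/2 ⇒ (c0=3, c1=-5/2)
macro 2: S0 reads c1=-5/2 → after 3×micro: 5/2; S1 reads c0=3 → after 1×micro: -3/4 ⇒ (c0=5/2, c1=-3/4)
macro 3: S0 reads c1=-3/4 → after 3×micro: 3/4; S1 reads c0=5/2 → after 1×micro: 11/8 ⇒ (c0=3/4, c1=11/8)
macro 4: S0 reads c1=11/8 → after 3×micro: -11/8; S1 reads c0=3/4 → after 1×micro: 45/16 ⇒ (c0=-11/8, c1=45/16)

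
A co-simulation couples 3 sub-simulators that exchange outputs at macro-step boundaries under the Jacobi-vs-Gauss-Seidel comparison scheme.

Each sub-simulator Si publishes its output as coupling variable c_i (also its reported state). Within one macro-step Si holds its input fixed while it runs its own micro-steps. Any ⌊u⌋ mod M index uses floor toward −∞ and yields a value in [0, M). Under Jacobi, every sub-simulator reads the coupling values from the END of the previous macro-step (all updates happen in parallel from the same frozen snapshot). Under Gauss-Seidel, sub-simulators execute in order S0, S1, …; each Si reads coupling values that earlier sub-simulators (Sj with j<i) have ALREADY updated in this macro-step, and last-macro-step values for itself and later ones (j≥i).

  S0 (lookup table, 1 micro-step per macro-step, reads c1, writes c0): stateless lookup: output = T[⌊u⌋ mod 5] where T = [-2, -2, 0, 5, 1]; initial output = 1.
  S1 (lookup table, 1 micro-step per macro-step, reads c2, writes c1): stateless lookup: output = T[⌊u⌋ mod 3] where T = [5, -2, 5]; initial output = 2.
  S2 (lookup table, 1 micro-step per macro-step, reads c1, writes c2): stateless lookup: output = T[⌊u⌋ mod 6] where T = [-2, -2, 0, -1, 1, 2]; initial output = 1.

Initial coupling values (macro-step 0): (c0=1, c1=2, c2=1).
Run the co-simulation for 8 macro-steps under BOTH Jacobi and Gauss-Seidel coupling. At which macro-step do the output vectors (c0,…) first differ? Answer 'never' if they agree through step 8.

[Jacobi] macro 1: S0 reads c1=2 → after 1×micro: 0; S1 reads c2=1 → after 1×micro: -2; S2 reads c1=2 → after 1×micro: 0 ⇒ (c0=0, c1=-2, c2=0)
[Jacobi] macro 2: S0 reads c1=-2 → after 1×micro: 5; S1 reads c2=0 → after 1×micro: 5; S2 reads c1=-2 → after 1×micro: 1 ⇒ (c0=5, c1=5, c2=1)
[Jacobi] macro 3: S0 reads c1=5 → after 1×micro: -2; S1 reads c2=1 → after 1×micro: -2; S2 reads c1=5 → after 1×micro: 2 ⇒ (c0=-2, c1=-2, c2=2)
[Jacobi] macro 4: S0 reads c1=-2 → after 1×micro: 5; S1 reads c2=2 → after 1×micro: 5; S2 reads c1=-2 → after 1×micro: 1 ⇒ (c0=5, c1=5, c2=1)
[Jacobi] macro 5: S0 reads c1=5 → after 1×micro: -2; S1 reads c2=1 → after 1×micro: -2; S2 reads c1=5 → after 1×micro: 2 ⇒ (c0=-2, c1=-2, c2=2)
[Jacobi] macro 6: S0 reads c1=-2 → after 1×micro: 5; S1 reads c2=2 → after 1×micro: 5; S2 reads c1=-2 → after 1×micro: 1 ⇒ (c0=5, c1=5, c2=1)
[Jacobi] macro 7: S0 reads c1=5 → after 1×micro: -2; S1 reads c2=1 → after 1×micro: -2; S2 reads c1=5 → after 1×micro: 2 ⇒ (c0=-2, c1=-2, c2=2)
[Jacobi] macro 8: S0 reads c1=-2 → after 1×micro: 5; S1 reads c2=2 → after 1×micro: 5; S2 reads c1=-2 → after 1×micro: 1 ⇒ (c0=5, c1=5, c2=1)
[Gauss-Seidel] macro 1: S0 reads c1=2 → after 1×micro: 0; S1 reads c2=1 → after 1×micro: -2; S2 reads c1=-2 → after 1×micro: 1 ⇒ (c0=0, c1=-2, c2=1)
[Gauss-Seidel] macro 2: S0 reads c1=-2 → after 1×micro: 5; S1 reads c2=1 → after 1×micro: -2; S2 reads c1=-2 → after 1×micro: 1 ⇒ (c0=5, c1=-2, c2=1)
[Gauss-Seidel] macro 3: S0 reads c1=-2 → after 1×micro: 5; S1 reads c2=1 → after 1×micro: -2; S2 reads c1=-2 → after 1×micro: 1 ⇒ (c0=5, c1=-2, c2=1)
[Gauss-Seidel] macro 4: S0 reads c1=-2 → after 1×micro: 5; S1 reads c2=1 → after 1×micro: -2; S2 reads c1=-2 → after 1×micro: 1 ⇒ (c0=5, c1=-2, c2=1)
[Gauss-Seidel] macro 5: S0 reads c1=-2 → after 1×micro: 5; S1 reads c2=1 → after 1×micro: -2; S2 reads c1=-2 → after 1×micro: 1 ⇒ (c0=5, c1=-2, c2=1)
[Gauss-Seidel] macro 6: S0 reads c1=-2 → after 1×micro: 5; S1 reads c2=1 → after 1×micro: -2; S2 reads c1=-2 → after 1×micro: 1 ⇒ (c0=5, c1=-2, c2=1)
[Gauss-Seidel] macro 7: S0 reads c1=-2 → after 1×micro: 5; S1 reads c2=1 → after 1×micro: -2; S2 reads c1=-2 → after 1×micro: 1 ⇒ (c0=5, c1=-2, c2=1)
[Gauss-Seidel] macro 8: S0 reads c1=-2 → after 1×micro: 5; S1 reads c2=1 → after 1×micro: -2; S2 reads c1=-2 → after 1×micro: 1 ⇒ (c0=5, c1=-2, c2=1)

first divergence at macro-step: 1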